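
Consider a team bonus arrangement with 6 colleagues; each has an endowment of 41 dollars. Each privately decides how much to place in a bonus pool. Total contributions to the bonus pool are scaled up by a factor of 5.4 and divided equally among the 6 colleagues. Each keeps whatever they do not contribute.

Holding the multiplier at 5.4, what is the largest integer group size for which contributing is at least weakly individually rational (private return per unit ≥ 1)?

Private return per unit is 5.4/(group size), which is ≥ 1 whenever the group size is ≤ 5.4.
The largest such integer is 5.

5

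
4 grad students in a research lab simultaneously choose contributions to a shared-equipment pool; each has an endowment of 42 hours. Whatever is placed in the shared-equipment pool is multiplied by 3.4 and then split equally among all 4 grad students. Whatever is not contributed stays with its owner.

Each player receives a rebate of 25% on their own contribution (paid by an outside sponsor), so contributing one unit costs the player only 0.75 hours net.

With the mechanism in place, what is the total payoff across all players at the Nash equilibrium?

613.20 hours

With the mechanism, a contributed unit returns (3.4/4) / 0.75 = 1.1333 per unit of net cost to the contributor — now above 1 — so contributing fully is weakly dominant for every player.
So the Nash equilibrium is full contribution by all 4; the group earns 4 × (42 × 0.25 + 3.4 × 42) = 613.20.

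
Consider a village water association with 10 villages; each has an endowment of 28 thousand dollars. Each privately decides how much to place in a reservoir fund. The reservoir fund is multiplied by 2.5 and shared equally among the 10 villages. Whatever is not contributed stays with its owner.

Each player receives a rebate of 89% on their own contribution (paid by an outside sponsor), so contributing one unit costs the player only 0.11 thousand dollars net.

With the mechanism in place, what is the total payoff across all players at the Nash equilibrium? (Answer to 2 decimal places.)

949.20 thousand dollars

Under the mechanism each unit contributed yields (2.5/10) / 0.11 = 2.2727 back to its contributor per unit of net cost, which exceeds 1, making full contribution the dominant choice for everyone.
At the Nash equilibrium everyone contributes 28. Group total payoff = 10 × (28 × 0.89 + 2.5 × 28) = 949.20.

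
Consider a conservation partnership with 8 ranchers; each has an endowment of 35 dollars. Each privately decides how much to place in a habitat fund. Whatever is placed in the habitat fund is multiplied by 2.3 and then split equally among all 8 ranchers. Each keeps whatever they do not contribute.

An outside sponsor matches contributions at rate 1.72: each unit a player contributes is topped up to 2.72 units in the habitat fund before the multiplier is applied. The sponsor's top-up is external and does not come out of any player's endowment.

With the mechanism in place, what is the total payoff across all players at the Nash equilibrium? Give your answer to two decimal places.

The effective private return is 2.3 × 2.72 / 8 = 0.7820, which is still under 1, so the mechanism doesn't change anyone's dominant strategy: zero contribution.
At the Nash equilibrium no one contributes; group total payoff = 8 × 35 = 280.

280.00 dollars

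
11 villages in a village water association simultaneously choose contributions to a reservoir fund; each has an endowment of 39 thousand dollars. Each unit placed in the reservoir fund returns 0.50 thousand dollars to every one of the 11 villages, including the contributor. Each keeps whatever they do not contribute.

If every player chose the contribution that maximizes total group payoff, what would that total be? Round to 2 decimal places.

2359.50 thousand dollars

Each contributed unit returns 5.500 to the group as a whole (0.50 to each of 11 players), which exceeds 1, so the social optimum is full contribution: group total = 5.500 × 429 = 2359.50.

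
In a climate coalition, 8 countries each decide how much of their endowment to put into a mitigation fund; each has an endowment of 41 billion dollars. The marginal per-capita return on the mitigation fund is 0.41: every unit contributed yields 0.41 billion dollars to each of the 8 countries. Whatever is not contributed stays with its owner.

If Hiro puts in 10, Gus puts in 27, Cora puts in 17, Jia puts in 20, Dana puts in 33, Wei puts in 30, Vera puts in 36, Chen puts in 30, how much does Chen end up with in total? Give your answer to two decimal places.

Total contributed: 10 + 27 + 17 + 20 + 33 + 30 + 36 + 30 = 203.
Each receives 0.41 × 203 = 83.23 from the mitigation fund.
Chen keeps 41 − 30 = 11, so Chen's payoff is 11 + 83.23 = 94.23.

94.23 billion dollars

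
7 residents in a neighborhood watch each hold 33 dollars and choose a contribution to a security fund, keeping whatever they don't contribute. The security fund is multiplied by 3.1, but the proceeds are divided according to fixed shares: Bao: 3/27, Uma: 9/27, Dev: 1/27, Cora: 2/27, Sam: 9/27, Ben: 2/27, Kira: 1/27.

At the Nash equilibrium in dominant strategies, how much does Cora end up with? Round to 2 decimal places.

48.16 dollars

Each unit j contributes comes back to j as 3.1 × (j's share), so j prefers to contribute only if that share exceeds 1/3.1 = 0.3226; otherwise keeping the unit dominates.
Uma and Sam are above the threshold, contributing 33 each; the remaining 5 contribute 0. Total contributed: 66.
Cora keeps 33 and receives 3.1 × 66 × 2/27 = 15.16 from the security fund, for a payoff of 48.16.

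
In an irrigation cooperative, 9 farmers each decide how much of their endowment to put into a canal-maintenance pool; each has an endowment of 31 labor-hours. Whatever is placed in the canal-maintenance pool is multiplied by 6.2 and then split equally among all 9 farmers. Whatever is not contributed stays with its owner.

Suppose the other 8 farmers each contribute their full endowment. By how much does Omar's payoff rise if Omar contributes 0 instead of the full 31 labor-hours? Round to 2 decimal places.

9.64 labor-hours

Switching from a contribution of 31 to 0 lets Omar keep an extra 31 labor-hours, but lowers the canal-maintenance pool by 31, which costs Omar their own share of that drop: 6.2/9 × 31 = 21.36.
Net gain = 31 − 21.36 = 9.64. The private return per contributed unit (0.6889) is below 1, so free-riding is indeed the best response regardless of what the others do.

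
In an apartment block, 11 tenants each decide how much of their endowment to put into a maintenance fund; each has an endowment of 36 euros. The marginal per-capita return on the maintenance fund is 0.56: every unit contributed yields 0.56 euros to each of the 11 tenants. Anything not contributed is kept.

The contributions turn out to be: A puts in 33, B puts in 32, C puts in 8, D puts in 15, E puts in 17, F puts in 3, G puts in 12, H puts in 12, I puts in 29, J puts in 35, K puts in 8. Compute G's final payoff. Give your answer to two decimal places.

138.24 euros

Total contributed: 33 + 32 + 8 + 15 + 17 + 3 + 12 + 12 + 29 + 35 + 8 = 204.
Each receives 0.56 × 204 = 114.24 from the maintenance fund.
G keeps 36 − 12 = 24, so G's payoff is 24 + 114.24 = 138.24.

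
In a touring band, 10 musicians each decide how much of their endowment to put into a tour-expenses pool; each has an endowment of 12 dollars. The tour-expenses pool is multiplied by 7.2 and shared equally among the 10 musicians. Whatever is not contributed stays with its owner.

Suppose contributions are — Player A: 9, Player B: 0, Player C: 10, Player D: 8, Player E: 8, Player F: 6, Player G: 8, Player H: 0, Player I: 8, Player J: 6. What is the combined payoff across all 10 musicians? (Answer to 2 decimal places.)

Total contributed: 9 + 0 + 10 + 8 + 8 + 6 + 8 + 0 + 8 + 6 = 63; total kept: 10 × 12 − 63 = 57.
The tour-expenses pool pays out 7.2 × 63 = 453.60 in aggregate.
Group total = 57 + 453.60 = 510.60.

510.60 dollars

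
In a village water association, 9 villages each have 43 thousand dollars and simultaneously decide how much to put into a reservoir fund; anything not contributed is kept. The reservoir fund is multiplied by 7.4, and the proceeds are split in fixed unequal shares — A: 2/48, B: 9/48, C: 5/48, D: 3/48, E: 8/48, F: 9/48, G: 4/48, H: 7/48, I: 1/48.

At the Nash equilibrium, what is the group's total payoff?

1487.80 thousand dollars

Player j's private return per contributed unit is 7.4 × (j's share). Contributing is weakly dominant for j when that share is at least 1/7.4 = 0.1351, and contributing 0 is dominant otherwise.
B, E, F and H are above the threshold, contributing 43 each; the remaining 5 contribute 0. Total contributed: 172.
The reservoir fund pays out 7.4 × 172 = 1272.80 in total (split across the unequal shares, but the aggregate is all that matters for the group sum).
The 5 free-riders keep 43 each, adding 215. Group total = 215 + 1272.80 = 1487.80.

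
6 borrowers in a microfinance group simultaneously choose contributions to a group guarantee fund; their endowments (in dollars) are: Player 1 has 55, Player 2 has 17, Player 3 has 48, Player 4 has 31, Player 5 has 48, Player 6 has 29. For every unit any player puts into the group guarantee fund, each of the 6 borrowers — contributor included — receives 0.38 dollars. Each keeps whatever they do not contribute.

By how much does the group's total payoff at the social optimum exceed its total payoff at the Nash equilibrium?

The private return per contributed unit is 0.38 < 1 for everyone, so the Nash equilibrium is zero contribution and the group total is Σ E_j = 55 + 17 + 48 + 31 + 48 + 29 = 228.
Each contributed unit returns 2.280 to the group, so the social optimum is full contribution by everyone: group total = 2.280 × 228 = 519.84.
Efficiency loss = (2.280 − 1) × 228 = 291.84.

291.84 dollars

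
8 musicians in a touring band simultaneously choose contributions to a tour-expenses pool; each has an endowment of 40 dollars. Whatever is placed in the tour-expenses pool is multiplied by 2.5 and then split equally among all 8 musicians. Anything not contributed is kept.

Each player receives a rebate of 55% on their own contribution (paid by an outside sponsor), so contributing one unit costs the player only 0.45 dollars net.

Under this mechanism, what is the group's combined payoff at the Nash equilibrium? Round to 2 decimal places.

With the mechanism, a contributed unit returns (2.5/8) / 0.45 = 0.6944 per unit of net cost — still below 1 — so contributing 0 remains dominant for every player.
At the Nash equilibrium no one contributes; group total payoff = 8 × 40 = 320.

320.00 dollars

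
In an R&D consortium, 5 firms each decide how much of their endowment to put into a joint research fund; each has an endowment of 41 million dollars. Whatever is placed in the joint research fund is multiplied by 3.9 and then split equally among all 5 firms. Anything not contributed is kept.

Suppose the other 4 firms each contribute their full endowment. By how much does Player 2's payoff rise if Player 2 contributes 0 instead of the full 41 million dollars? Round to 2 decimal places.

Switching from a contribution of 41 to 0 lets Player 2 keep an extra 41 million dollars, but lowers the joint research fund by 41, which costs Player 2 their own share of that drop: 3.9/5 × 41 = 31.98.
Net gain = 41 − 31.98 = 9.02. The private return per contributed unit (0.7800) is below 1, so free-riding is indeed the best response regardless of what the others do.

9.02 million dollars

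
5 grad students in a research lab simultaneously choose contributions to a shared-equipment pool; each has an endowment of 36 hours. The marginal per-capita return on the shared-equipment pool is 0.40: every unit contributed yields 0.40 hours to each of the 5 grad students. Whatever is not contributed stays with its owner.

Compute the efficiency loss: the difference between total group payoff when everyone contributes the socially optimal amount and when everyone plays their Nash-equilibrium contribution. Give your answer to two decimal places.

The private return per contributed unit is 0.40 < 1, so contributing 0 is dominant for every player. At the Nash equilibrium everyone keeps their 36, and the group total is 5 × 36 = 180.
Each contributed unit returns 2.000 to the group as a whole (0.40 to each of 5 players), which exceeds 1, so the social optimum is full contribution: group total = 2.000 × 180 = 360.00.
Efficiency loss = 360.00 − 180 = 180.00.

180.00 hours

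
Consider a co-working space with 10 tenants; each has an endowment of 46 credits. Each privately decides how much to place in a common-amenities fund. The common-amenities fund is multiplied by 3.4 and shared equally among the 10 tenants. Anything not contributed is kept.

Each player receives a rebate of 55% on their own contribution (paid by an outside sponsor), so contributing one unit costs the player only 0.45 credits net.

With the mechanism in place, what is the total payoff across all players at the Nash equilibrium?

460.00 credits

Even with the mechanism, each unit contributed returns only (3.4/10) / 0.45 = 0.7556 per unit of net cost, so contributing nothing is still dominant.
At the Nash equilibrium no one contributes; group total payoff = 10 × 46 = 460.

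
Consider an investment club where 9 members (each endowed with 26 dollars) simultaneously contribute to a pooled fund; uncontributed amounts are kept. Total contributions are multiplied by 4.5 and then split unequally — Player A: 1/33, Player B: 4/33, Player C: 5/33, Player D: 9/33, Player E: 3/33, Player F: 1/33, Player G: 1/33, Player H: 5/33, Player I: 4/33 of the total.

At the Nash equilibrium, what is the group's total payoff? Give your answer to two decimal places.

325.00 dollars

For player j, contributing a unit is worthwhile iff 4.5 × (j's share) ≥ 1, i.e. iff j's share is at least 0.2222.
Player D alone (share 9/33) is above the threshold, contributing 26; the remaining 8 contribute 0. Total contributed: 26.
The pooled fund pays out 4.5 × 26 = 117.00 in total (split across the unequal shares, but the aggregate is all that matters for the group sum).
The 8 free-riders keep 26 each, adding 208. Group total = 208 + 117.00 = 325.00.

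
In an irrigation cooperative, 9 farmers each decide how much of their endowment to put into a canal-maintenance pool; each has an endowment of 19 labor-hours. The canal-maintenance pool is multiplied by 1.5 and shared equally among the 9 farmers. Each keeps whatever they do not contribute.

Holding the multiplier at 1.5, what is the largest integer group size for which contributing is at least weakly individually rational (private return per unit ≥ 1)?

Private return per unit is 1.5/(group size), which is ≥ 1 whenever the group size is ≤ 1.5.
The largest such integer is 1.

1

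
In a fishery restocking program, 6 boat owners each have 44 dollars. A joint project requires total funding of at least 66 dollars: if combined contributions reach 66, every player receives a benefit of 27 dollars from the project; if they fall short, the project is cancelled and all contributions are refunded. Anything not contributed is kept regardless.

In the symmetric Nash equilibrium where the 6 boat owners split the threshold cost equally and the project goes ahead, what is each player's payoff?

60 dollars

Equal share of the threshold: 66/6 = 11.
At this profile no one gains by cutting their contribution: any cut drops the total below 66, the project is cancelled, contributions are refunded, and the deviator ends with 44, which is less than 44 − 11 + 27 = 60. Contributing more than 11 just wastes the excess. So contributing exactly 11 is a best response.
Each player's payoff: 44 − 11 + 27 = 60.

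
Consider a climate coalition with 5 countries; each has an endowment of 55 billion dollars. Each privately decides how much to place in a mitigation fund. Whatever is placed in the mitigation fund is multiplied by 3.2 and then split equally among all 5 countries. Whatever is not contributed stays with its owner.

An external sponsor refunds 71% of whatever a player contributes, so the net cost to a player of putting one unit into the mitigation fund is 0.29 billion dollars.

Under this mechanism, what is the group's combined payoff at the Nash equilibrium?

1075.25 billion dollars

Under the mechanism each unit contributed yields (3.2/5) / 0.29 = 2.2069 back to its contributor per unit of net cost, which exceeds 1, making full contribution the dominant choice for everyone.
So the Nash equilibrium is full contribution by all 5; the group earns 5 × (55 × 0.71 + 3.2 × 55) = 1075.25.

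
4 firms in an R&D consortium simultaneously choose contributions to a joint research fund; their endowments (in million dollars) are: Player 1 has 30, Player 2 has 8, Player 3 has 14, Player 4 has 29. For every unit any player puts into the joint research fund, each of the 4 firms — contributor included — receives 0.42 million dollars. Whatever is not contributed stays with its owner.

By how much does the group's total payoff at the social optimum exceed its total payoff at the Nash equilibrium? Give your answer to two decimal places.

55.08 million dollars

The private return per contributed unit is 0.42 < 1 for everyone, so the Nash equilibrium is zero contribution and the group total is Σ E_j = 30 + 8 + 14 + 29 = 81.
Each contributed unit returns 1.680 to the group, so the social optimum is full contribution by everyone: group total = 1.680 × 81 = 136.08.
Efficiency loss = (1.680 − 1) × 81 = 55.08.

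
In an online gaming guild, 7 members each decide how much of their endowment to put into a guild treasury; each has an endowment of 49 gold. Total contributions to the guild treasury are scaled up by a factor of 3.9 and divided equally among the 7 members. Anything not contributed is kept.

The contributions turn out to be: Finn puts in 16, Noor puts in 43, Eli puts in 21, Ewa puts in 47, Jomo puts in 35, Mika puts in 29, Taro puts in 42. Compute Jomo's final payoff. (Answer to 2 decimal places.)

Total contributed: 16 + 43 + 21 + 47 + 35 + 29 + 42 = 233.
Each receives 3.9 × 233 / 7 = 129.81 from the guild treasury.
Jomo keeps 49 − 35 = 14, so Jomo's payoff is 14 + 129.81 = 143.81.

143.81 gold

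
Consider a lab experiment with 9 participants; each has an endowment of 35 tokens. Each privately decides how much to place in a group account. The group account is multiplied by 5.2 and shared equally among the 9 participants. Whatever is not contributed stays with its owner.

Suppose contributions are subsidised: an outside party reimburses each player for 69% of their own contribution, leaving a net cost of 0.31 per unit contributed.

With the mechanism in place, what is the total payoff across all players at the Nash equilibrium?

1855.35 tokens

With the mechanism, a contributed unit returns (5.2/9) / 0.31 = 1.8638 per unit of net cost to the contributor — now above 1 — so contributing fully is weakly dominant for every player.
So the Nash equilibrium is full contribution by all 9; the group earns 9 × (35 × 0.69 + 5.2 × 35) = 1855.35.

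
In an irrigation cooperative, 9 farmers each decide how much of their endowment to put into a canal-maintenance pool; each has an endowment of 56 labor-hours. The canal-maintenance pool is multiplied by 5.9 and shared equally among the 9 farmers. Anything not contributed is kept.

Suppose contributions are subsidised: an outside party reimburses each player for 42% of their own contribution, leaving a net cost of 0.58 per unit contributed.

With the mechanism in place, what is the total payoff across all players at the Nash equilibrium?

The effective private return per unit is now (5.9/9) / 0.58 = 1.1303 > 1, so every player's dominant strategy flips to full contribution.
So the Nash equilibrium is full contribution by all 9; the group earns 9 × (56 × 0.42 + 5.9 × 56) = 3185.28.

3185.28 labor-hours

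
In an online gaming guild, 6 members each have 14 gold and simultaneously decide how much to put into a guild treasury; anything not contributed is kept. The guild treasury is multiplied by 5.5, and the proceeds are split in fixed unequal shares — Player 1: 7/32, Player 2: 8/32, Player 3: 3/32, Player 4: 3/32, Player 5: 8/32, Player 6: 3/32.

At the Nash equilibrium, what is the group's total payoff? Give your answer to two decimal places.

For player j, contributing a unit is worthwhile iff 5.5 × (j's share) ≥ 1, i.e. iff j's share is at least 0.1818.
Player 1, Player 2 and Player 5 are above the threshold, contributing 14 each; the remaining 3 contribute 0. Total contributed: 42.
The guild treasury pays out 5.5 × 42 = 231.00 in total (split across the unequal shares, but the aggregate is all that matters for the group sum).
The 3 free-riders keep 14 each, adding 42. Group total = 42 + 231.00 = 273.00.

273.00 gold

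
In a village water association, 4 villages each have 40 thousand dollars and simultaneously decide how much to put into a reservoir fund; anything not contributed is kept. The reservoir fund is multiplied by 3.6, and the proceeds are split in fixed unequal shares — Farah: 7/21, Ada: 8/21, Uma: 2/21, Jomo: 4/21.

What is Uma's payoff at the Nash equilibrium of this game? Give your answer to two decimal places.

For player j, contributing a unit is worthwhile iff 3.6 × (j's share) ≥ 1, i.e. iff j's share is at least 0.2778.
Farah and Ada clear that bar, contributing 40 each; the remaining 2 contribute 0. Total contributed: 80.
Uma keeps 40 and receives 3.6 × 80 × 2/21 = 27.43 from the reservoir fund, for a payoff of 67.43.

67.43 thousand dollars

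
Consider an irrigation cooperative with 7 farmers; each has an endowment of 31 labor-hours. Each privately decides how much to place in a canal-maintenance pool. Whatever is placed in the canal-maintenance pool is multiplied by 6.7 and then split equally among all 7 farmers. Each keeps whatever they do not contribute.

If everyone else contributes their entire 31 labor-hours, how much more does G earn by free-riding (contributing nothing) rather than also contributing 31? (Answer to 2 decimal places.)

Switching from a contribution of 31 to 0 lets G keep an extra 31 labor-hours, but lowers the canal-maintenance pool by 31, which costs G their own share of that drop: 6.7/7 × 31 = 29.67.
Net gain = 31 − 29.67 = 1.33. The private return per contributed unit (0.9571) is below 1, so free-riding is indeed the best response regardless of what the others do.

1.33 labor-hours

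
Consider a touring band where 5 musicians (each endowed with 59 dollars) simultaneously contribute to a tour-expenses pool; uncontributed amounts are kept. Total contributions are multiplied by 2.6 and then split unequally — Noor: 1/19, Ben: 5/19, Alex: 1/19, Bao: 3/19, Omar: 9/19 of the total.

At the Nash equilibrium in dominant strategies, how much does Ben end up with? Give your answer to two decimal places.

Player j's private return per contributed unit is 2.6 × (j's share). Contributing is weakly dominant for j when that share is at least 1/2.6 = 0.3846, and contributing 0 is dominant otherwise.
The only share above 0.3846 is Omar's 9/19, contributing 59; the remaining 4 contribute 0. Total contributed: 59.
Ben keeps 59 and receives 2.6 × 59 × 5/19 = 40.37 from the tour-expenses pool, for a payoff of 99.37.

99.37 dollars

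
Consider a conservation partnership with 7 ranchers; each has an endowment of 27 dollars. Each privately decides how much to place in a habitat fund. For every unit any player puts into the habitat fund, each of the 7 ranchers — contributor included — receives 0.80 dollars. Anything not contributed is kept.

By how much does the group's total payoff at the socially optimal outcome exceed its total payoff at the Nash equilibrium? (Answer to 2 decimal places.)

869.40 dollars

The private return per contributed unit is 0.80 < 1, so contributing 0 is dominant for every player. At the Nash equilibrium everyone keeps their 27, and the group total is 7 × 27 = 189.
Each contributed unit returns 5.600 to the group as a whole (0.80 to each of 7 players), which exceeds 1, so the social optimum is full contribution: group total = 5.600 × 189 = 1058.40.
Efficiency loss = 1058.40 − 189 = 869.40.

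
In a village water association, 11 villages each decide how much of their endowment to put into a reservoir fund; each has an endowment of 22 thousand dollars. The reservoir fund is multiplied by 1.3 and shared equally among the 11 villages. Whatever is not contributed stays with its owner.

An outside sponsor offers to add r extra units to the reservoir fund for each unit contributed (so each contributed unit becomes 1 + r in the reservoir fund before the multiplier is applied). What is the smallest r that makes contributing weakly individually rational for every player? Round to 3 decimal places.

7.462

With matching at rate r, one contributed unit becomes (1 + r) in the reservoir fund and returns 1.3 × (1 + r) / 11 to the contributor.
Setting this equal to 1: 1 + r = 11/1.3 = 8.4615.
So the minimum matching rate is r = 8.4615 − 1 = 7.462.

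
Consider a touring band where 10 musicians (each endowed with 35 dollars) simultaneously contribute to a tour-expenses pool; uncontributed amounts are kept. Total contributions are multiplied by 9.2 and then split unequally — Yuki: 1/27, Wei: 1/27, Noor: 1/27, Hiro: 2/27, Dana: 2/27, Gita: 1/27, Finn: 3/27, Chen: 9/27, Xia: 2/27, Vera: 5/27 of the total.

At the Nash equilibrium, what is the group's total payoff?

For player j, contributing a unit is worthwhile iff 9.2 × (j's share) ≥ 1, i.e. iff j's share is at least 0.1087.
Finn, Chen and Vera clear that bar, contributing 35 each; the remaining 7 contribute 0. Total contributed: 105.
The tour-expenses pool pays out 9.2 × 105 = 966.00 in total (split across the unequal shares, but the aggregate is all that matters for the group sum).
The 7 free-riders keep 35 each, adding 245. Group total = 245 + 966.00 = 1211.00.

1211.00 dollars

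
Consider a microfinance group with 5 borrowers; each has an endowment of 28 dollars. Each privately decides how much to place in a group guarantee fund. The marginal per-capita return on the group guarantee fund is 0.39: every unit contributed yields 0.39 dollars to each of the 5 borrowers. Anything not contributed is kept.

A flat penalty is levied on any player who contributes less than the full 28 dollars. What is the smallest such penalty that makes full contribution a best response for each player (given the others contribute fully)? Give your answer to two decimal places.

17.08 dollars

Given the others contribute fully, the best deviation is to contribute 0 (any partial contribution still incurs the fine and gives up units whose private return 0.39 is below 1).
Deviating from 28 to 0 saves 28 dollars but forfeits the deviator's share of the drop in the group guarantee fund: 0.39 × 28 = 10.92.
So the deviation gain is 28 − 10.92 = 17.08, and the fine must be at least 17.08 dollars to wipe it out.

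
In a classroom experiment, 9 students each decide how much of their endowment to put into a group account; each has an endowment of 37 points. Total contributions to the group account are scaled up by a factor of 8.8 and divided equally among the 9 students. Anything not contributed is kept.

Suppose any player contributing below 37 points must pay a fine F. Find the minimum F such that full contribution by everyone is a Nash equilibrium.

0.82 points

Given the others contribute fully, the best deviation is to contribute 0 (any partial contribution still incurs the fine and gives up units whose private return 0.9778 is below 1).
Deviating from 37 to 0 saves 37 points but forfeits the deviator's share of the drop in the group account: 8.8/9 × 37 = 36.18.
So the deviation gain is 37 − 36.18 = 0.82, and the fine must be at least 0.82 points to wipe it out.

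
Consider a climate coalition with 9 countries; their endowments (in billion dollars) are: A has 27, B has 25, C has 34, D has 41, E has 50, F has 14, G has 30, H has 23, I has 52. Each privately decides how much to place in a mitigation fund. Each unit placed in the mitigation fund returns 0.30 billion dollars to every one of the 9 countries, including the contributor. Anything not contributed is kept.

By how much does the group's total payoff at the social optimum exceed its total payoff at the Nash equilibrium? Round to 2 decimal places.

503.20 billion dollars

The private return per contributed unit is 0.30 < 1 for everyone, so the Nash equilibrium is zero contribution and the group total is Σ E_j = 27 + 25 + 34 + 41 + 50 + 14 + 30 + 23 + 52 = 296.
Each contributed unit returns 2.700 to the group, so the social optimum is full contribution by everyone: group total = 2.700 × 296 = 799.20.
Efficiency loss = (2.700 − 1) × 296 = 503.20.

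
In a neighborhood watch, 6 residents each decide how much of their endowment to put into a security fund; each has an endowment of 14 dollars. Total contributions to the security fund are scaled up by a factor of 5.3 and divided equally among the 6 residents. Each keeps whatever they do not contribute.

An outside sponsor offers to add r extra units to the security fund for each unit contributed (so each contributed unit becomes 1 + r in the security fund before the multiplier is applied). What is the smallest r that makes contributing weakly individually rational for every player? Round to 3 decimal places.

With matching at rate r, one contributed unit becomes (1 + r) in the security fund and returns 5.3 × (1 + r) / 6 to the contributor.
Setting this equal to 1: 1 + r = 6/5.3 = 1.1321.
So the minimum matching rate is r = 1.1321 − 1 = 0.132.

0.132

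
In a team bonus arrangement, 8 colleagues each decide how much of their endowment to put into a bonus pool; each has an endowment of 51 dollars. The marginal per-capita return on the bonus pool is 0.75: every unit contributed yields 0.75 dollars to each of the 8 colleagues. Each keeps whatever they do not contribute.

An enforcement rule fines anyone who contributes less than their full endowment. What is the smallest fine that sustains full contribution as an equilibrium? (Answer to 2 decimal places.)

Given the others contribute fully, the best deviation is to contribute 0 (any partial contribution still incurs the fine and gives up units whose private return 0.75 is below 1).
Deviating from 51 to 0 saves 51 dollars but forfeits the deviator's share of the drop in the bonus pool: 0.75 × 51 = 38.25.
So the deviation gain is 51 − 38.25 = 12.75, and the fine must be at least 12.75 dollars to wipe it out.

12.75 dollars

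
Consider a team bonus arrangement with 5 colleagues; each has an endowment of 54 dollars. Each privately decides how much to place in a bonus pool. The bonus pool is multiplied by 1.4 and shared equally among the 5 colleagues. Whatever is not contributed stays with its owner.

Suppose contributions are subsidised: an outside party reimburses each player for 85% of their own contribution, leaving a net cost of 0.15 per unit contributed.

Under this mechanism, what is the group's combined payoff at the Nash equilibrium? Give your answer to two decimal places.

607.50 dollars

With the mechanism, a contributed unit returns (1.4/5) / 0.15 = 1.8667 per unit of net cost to the contributor — now above 1 — so contributing fully is weakly dominant for every player.
At the Nash equilibrium everyone contributes 54. Group total payoff = 5 × (54 × 0.85 + 1.4 × 54) = 607.50.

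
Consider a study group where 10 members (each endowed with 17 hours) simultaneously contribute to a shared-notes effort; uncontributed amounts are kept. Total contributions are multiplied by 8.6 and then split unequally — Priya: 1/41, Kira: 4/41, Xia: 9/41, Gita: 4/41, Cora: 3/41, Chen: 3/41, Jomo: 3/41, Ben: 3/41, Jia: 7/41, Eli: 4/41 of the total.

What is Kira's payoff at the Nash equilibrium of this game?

45.53 hours

Each unit j contributes comes back to j as 8.6 × (j's share), so j prefers to contribute only if that share exceeds 1/8.6 = 0.1163; otherwise keeping the unit dominates.
Xia and Jia clear that bar, contributing 17 each; the remaining 8 contribute 0. Total contributed: 34.
Kira keeps 17 and receives 8.6 × 34 × 4/41 = 28.53 from the shared-notes effort, for a payoff of 45.53.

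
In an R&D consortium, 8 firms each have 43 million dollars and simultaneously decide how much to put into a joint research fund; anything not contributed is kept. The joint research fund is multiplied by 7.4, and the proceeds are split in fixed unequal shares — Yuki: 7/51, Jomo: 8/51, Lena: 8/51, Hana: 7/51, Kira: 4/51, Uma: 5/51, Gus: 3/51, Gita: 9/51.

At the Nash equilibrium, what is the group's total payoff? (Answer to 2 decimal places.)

A player with share s gets back 7.4·s per unit contributed, so full contribution is dominant for anyone with s > 1/7.4 = 0.1351 and zero contribution is dominant for anyone below.
Yuki, Jomo, Lena, Hana and Gita clear that bar, contributing 43 each; the remaining 3 contribute 0. Total contributed: 215.
The joint research fund pays out 7.4 × 215 = 1591.00 in total (split across the unequal shares, but the aggregate is all that matters for the group sum).
The 3 free-riders keep 43 each, adding 129. Group total = 129 + 1591.00 = 1720.00.

1720.00 million dollars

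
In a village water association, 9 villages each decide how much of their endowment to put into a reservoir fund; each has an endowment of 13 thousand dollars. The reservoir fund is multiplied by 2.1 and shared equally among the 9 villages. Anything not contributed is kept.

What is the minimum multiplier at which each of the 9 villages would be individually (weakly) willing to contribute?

A contributed unit returns (multiplier)/9 to its contributor.
This reaches 1 exactly when the multiplier is 9.

9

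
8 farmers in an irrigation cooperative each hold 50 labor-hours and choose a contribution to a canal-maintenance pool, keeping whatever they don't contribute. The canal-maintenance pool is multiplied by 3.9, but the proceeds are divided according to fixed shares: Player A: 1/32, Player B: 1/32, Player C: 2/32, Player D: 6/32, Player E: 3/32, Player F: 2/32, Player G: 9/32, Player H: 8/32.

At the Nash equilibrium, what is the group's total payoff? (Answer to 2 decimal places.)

545.00 labor-hours

Player j's private return per contributed unit is 3.9 × (j's share). Contributing is weakly dominant for j when that share is at least 1/3.9 = 0.2564, and contributing 0 is dominant otherwise.
Player G alone (share 9/32) is above the threshold, contributing 50; the remaining 7 contribute 0. Total contributed: 50.
The canal-maintenance pool pays out 3.9 × 50 = 195.00 in total (split across the unequal shares, but the aggregate is all that matters for the group sum).
The 7 free-riders keep 50 each, adding 350. Group total = 350 + 195.00 = 545.00.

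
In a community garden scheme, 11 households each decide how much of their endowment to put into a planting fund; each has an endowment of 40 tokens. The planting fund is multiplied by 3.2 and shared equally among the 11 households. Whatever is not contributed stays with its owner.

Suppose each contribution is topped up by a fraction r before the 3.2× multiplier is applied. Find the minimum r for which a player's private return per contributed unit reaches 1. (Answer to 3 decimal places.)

2.438

With matching at rate r, one contributed unit becomes (1 + r) in the planting fund and returns 3.2 × (1 + r) / 11 to the contributor.
Setting this equal to 1: 1 + r = 11/3.2 = 3.4375.
So the minimum matching rate is r = 3.4375 − 1 = 2.438.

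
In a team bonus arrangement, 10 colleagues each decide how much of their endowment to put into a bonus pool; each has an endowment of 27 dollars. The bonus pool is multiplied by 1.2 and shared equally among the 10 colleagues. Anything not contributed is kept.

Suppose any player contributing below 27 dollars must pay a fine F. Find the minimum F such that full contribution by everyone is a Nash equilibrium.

23.76 dollars

Given the others contribute fully, the best deviation is to contribute 0 (any partial contribution still incurs the fine and gives up units whose private return 0.1200 is below 1).
Deviating from 27 to 0 saves 27 dollars but forfeits the deviator's share of the drop in the bonus pool: 1.2/10 × 27 = 3.24.
So the deviation gain is 27 − 3.24 = 23.76, and the fine must be at least 23.76 dollars to wipe it out.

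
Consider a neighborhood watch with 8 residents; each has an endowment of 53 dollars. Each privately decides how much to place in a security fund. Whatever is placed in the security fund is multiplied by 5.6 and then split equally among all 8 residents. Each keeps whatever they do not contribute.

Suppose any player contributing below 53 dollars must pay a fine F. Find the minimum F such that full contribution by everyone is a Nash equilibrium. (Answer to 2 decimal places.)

Given the others contribute fully, the best deviation is to contribute 0 (any partial contribution still incurs the fine and gives up units whose private return 0.7000 is below 1).
Deviating from 53 to 0 saves 53 dollars but forfeits the deviator's share of the drop in the security fund: 5.6/8 × 53 = 37.10.
So the deviation gain is 53 − 37.10 = 15.90, and the fine must be at least 15.90 dollars to wipe it out.

15.90 dollars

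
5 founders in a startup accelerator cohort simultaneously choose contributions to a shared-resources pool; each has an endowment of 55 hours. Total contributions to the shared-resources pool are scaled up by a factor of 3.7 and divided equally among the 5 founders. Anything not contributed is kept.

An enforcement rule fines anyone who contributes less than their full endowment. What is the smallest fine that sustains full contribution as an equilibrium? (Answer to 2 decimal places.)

14.30 hours

Given the others contribute fully, the best deviation is to contribute 0 (any partial contribution still incurs the fine and gives up units whose private return 0.7400 is below 1).
Deviating from 55 to 0 saves 55 hours but forfeits the deviator's share of the drop in the shared-resources pool: 3.7/5 × 55 = 40.70.
So the deviation gain is 55 − 40.70 = 14.30, and the fine must be at least 14.30 hours to wipe it out.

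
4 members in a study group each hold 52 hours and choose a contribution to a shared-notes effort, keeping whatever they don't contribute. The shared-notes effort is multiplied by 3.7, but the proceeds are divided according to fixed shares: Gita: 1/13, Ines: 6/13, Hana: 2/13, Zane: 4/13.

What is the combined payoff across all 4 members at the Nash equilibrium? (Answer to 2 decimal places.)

488.80 hours

For player j, contributing a unit is worthwhile iff 3.7 × (j's share) ≥ 1, i.e. iff j's share is at least 0.2703.
Ines and Zane clear that bar, contributing 52 each; the remaining 2 contribute 0. Total contributed: 104.
The shared-notes effort pays out 3.7 × 104 = 384.80 in total (split across the unequal shares, but the aggregate is all that matters for the group sum).
The 2 free-riders keep 52 each, adding 104. Group total = 104 + 384.80 = 488.80.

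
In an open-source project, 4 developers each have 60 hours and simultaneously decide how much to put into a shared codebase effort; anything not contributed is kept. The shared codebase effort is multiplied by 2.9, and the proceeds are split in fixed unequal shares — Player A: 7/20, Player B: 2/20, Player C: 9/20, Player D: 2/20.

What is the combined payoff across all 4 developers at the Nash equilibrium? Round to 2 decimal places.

Player j's private return per contributed unit is 2.9 × (j's share). Contributing is weakly dominant for j when that share is at least 1/2.9 = 0.3448, and contributing 0 is dominant otherwise.
Player A and Player C clear that bar, contributing 60 each; the remaining 2 contribute 0. Total contributed: 120.
The shared codebase effort pays out 2.9 × 120 = 348.00 in total (split across the unequal shares, but the aggregate is all that matters for the group sum).
The 2 free-riders keep 60 each, adding 120. Group total = 120 + 348.00 = 468.00.

468.00 hours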